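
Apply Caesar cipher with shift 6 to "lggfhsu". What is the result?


Caesar cipher: shift "lggfhsu" by 6
  'l' (pos 11) + 6 = pos 17 = 'r'
  'g' (pos 6) + 6 = pos 12 = 'm'
  'g' (pos 6) + 6 = pos 12 = 'm'
  'f' (pos 5) + 6 = pos 11 = 'l'
  'h' (pos 7) + 6 = pos 13 = 'n'
  's' (pos 18) + 6 = pos 24 = 'y'
  'u' (pos 20) + 6 = pos 0 = 'a'
Result: rmmlnya

rmmlnya


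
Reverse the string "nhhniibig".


Input: nhhniibig
Reading characters right to left:
  Position 8: 'g'
  Position 7: 'i'
  Position 6: 'b'
  Position 5: 'i'
  Position 4: 'i'
  Position 3: 'n'
  Position 2: 'h'
  Position 1: 'h'
  Position 0: 'n'
Reversed: gibiinhhn

gibiinhhn


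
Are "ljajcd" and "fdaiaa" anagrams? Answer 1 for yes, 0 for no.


Strings: "ljajcd", "fdaiaa"
Sorted first:  acdjjl
Sorted second: aaadfi
Differ at position 1: 'c' vs 'a' => not anagrams

0


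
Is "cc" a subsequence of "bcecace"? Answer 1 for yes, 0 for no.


Check if "cc" is a subsequence of "bcecace"
Greedy scan:
  Position 0 ('b'): no match needed
  Position 1 ('c'): matches sub[0] = 'c'
  Position 2 ('e'): no match needed
  Position 3 ('c'): matches sub[1] = 'c'
  Position 4 ('a'): no match needed
  Position 5 ('c'): no match needed
  Position 6 ('e'): no match needed
All 2 characters matched => is a subsequence

1


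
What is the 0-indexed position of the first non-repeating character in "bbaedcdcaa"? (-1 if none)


Input: bbaedcdcaa
Character frequencies:
  'a': 3
  'b': 2
  'c': 2
  'd': 2
  'e': 1
Scanning left to right for freq == 1:
  Position 0 ('b'): freq=2, skip
  Position 1 ('b'): freq=2, skip
  Position 2 ('a'): freq=3, skip
  Position 3 ('e'): unique! => answer = 3

3


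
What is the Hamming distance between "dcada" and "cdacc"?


Comparing "dcada" and "cdacc" position by position:
  Position 0: 'd' vs 'c' => differ
  Position 1: 'c' vs 'd' => differ
  Position 2: 'a' vs 'a' => same
  Position 3: 'd' vs 'c' => differ
  Position 4: 'a' vs 'c' => differ
Total differences (Hamming distance): 4

4


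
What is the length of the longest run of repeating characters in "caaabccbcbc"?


Input: "caaabccbcbc"
Scanning for longest run:
  Position 1 ('a'): new char, reset run to 1
  Position 2 ('a'): continues run of 'a', length=2
  Position 3 ('a'): continues run of 'a', length=3
  Position 4 ('b'): new char, reset run to 1
  Position 5 ('c'): new char, reset run to 1
  Position 6 ('c'): continues run of 'c', length=2
  Position 7 ('b'): new char, reset run to 1
  Position 8 ('c'): new char, reset run to 1
  Position 9 ('b'): new char, reset run to 1
  Position 10 ('c'): new char, reset run to 1
Longest run: 'a' with length 3

3


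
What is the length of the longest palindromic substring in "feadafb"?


Input: "feadafb"
Checking substrings for palindromes:
  [2:5] "ada" (len 3) => palindrome
Longest palindromic substring: "ada" with length 3

3


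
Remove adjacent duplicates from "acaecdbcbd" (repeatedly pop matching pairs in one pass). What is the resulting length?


Input: acaecdbcbd
Stack-based adjacent duplicate removal:
  Read 'a': push. Stack: a
  Read 'c': push. Stack: ac
  Read 'a': push. Stack: aca
  Read 'e': push. Stack: acae
  Read 'c': push. Stack: acaec
  Read 'd': push. Stack: acaecd
  Read 'b': push. Stack: acaecdb
  Read 'c': push. Stack: acaecdbc
  Read 'b': push. Stack: acaecdbcb
  Read 'd': push. Stack: acaecdbcbd
Final stack: "acaecdbcbd" (length 10)

10


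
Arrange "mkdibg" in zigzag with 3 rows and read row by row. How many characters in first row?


Zigzag "mkdibg" into 3 rows:
Placing characters:
  'm' => row 0
  'k' => row 1
  'd' => row 2
  'i' => row 1
  'b' => row 0
  'g' => row 1
Rows:
  Row 0: "mb"
  Row 1: "kig"
  Row 2: "d"
First row length: 2

2


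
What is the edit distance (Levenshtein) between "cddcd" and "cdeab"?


Computing edit distance: "cddcd" -> "cdeab"
DP table:
           c    d    e    a    b
      0    1    2    3    4    5
  c   1    0    1    2    3    4
  d   2    1    0    1    2    3
  d   3    2    1    1    2    3
  c   4    3    2    2    2    3
  d   5    4    3    3    3    3
Edit distance = dp[5][5] = 3

3


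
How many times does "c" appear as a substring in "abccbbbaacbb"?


Searching for "c" in "abccbbbaacbb"
Scanning each position:
  Position 0: "a" => no
  Position 1: "b" => no
  Position 2: "c" => MATCH
  Position 3: "c" => MATCH
  Position 4: "b" => no
  Position 5: "b" => no
  Position 6: "b" => no
  Position 7: "a" => no
  Position 8: "a" => no
  Position 9: "c" => MATCH
  Position 10: "b" => no
  Position 11: "b" => no
Total occurrences: 3

3


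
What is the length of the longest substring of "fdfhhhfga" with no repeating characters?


Input: "fdfhhhfga"
Sliding window (track last position of each char):
  Position 0 ('f'): window [0,0] length 1 -- new best
  Position 1 ('d'): window [0,1] length 2 -- new best
  Position 2 ('f'): repeat (last at 0), move window start to 1
  Position 2 ('f'): window [1,2] length 2
  Position 3 ('h'): window [1,3] length 3 -- new best
  Position 4 ('h'): repeat (last at 3), move window start to 4
  Position 4 ('h'): window [4,4] length 1
  Position 5 ('h'): repeat (last at 4), move window start to 5
  Position 5 ('h'): window [5,5] length 1
  Position 6 ('f'): window [5,6] length 2
  Position 7 ('g'): window [5,7] length 3
  Position 8 ('a'): window [5,8] length 4 -- new best
Longest substring with no repeats: "hfga" with length 4

4


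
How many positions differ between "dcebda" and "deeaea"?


Comparing "dcebda" and "deeaea" position by position:
  Position 0: 'd' vs 'd' => same
  Position 1: 'c' vs 'e' => DIFFER
  Position 2: 'e' vs 'e' => same
  Position 3: 'b' vs 'a' => DIFFER
  Position 4: 'd' vs 'e' => DIFFER
  Position 5: 'a' vs 'a' => same
Positions that differ: 3

3


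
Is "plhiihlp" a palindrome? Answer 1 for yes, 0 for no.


Input: plhiihlp
Reversed: plhiihlp
  Compare pos 0 ('p') with pos 7 ('p'): match
  Compare pos 1 ('l') with pos 6 ('l'): match
  Compare pos 2 ('h') with pos 5 ('h'): match
  Compare pos 3 ('i') with pos 4 ('i'): match
Result: palindrome

1


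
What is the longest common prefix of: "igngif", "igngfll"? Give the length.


Words: igngif, igngfll
  Position 0: all 'i' => match
  Position 1: all 'g' => match
  Position 2: all 'n' => match
  Position 3: all 'g' => match
  Position 4: ('i', 'f') => mismatch, stop
LCP = "igng" (length 4)

4


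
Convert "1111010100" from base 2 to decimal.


Input: "1111010100" in base 2
Positional expansion:
  Digit '1' (value 1) x 2^9 = 512
  Digit '1' (value 1) x 2^8 = 256
  Digit '1' (value 1) x 2^7 = 128
  Digit '1' (value 1) x 2^6 = 64
  Digit '0' (value 0) x 2^5 = 0
  Digit '1' (value 1) x 2^4 = 16
  Digit '0' (value 0) x 2^3 = 0
  Digit '1' (value 1) x 2^2 = 4
  Digit '0' (value 0) x 2^1 = 0
  Digit '0' (value 0) x 2^0 = 0
Sum = 980

980


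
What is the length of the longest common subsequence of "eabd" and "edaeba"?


LCS of "eabd" and "edaeba"
DP table:
           e    d    a    e    b    a
      0    0    0    0    0    0    0
  e   0    1    1    1    1    1    1
  a   0    1    1    2    2    2    2
  b   0    1    1    2    2    3    3
  d   0    1    2    2    2    3    3
LCS length = dp[4][6] = 3

3


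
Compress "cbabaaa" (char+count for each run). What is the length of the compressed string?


Input: cbabaaa
Runs:
  'c' x 1 => "c1"
  'b' x 1 => "b1"
  'a' x 1 => "a1"
  'b' x 1 => "b1"
  'a' x 3 => "a3"
Compressed: "c1b1a1b1a3"
Compressed length: 10

10


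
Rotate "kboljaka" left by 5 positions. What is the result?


Input: "kboljaka", rotate left by 5
First 5 characters: "kbolj"
Remaining characters: "aka"
Concatenate remaining + first: "aka" + "kbolj" = "akakbolj"

akakbolj


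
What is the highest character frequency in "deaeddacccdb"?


Input: deaeddacccdb
Character counts:
  'a': 2
  'b': 1
  'c': 3
  'd': 4
  'e': 2
Maximum frequency: 4

4


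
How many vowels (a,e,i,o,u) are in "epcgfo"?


Input: epcgfo
Checking each character:
  'e' at position 0: vowel (running total: 1)
  'p' at position 1: consonant
  'c' at position 2: consonant
  'g' at position 3: consonant
  'f' at position 4: consonant
  'o' at position 5: vowel (running total: 2)
Total vowels: 2

2


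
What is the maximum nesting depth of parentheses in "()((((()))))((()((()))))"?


Input: "()((((()))))((()((()))))"
Tracking depth:
  Position 0 '(': depth becomes 1
  Position 1 ')': depth becomes 0
  Position 2 '(': depth becomes 1
  Position 3 '(': depth becomes 2
  Position 4 '(': depth becomes 3
  Position 5 '(': depth becomes 4
  Position 6 '(': depth becomes 5
  Position 7 ')': depth becomes 4
  Position 8 ')': depth becomes 3
  Position 9 ')': depth becomes 2
  Position 10 ')': depth becomes 1
  Position 11 ')': depth becomes 0
  Position 12 '(': depth becomes 1
  Position 13 '(': depth becomes 2
  Position 14 '(': depth becomes 3
  Position 15 ')': depth becomes 2
  Position 16 '(': depth becomes 3
  Position 17 '(': depth becomes 4
  Position 18 '(': depth becomes 5
  Position 19 ')': depth becomes 4
  Position 20 ')': depth becomes 3
  Position 21 ')': depth becomes 2
  Position 22 ')': depth becomes 1
  Position 23 ')': depth becomes 0
Maximum depth reached: 5

5


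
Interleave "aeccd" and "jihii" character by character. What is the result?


Interleaving "aeccd" and "jihii":
  Position 0: 'a' from first, 'j' from second => "aj"
  Position 1: 'e' from first, 'i' from second => "ei"
  Position 2: 'c' from first, 'h' from second => "ch"
  Position 3: 'c' from first, 'i' from second => "ci"
  Position 4: 'd' from first, 'i' from second => "di"
Result: ajeichcidi

ajeichcidi


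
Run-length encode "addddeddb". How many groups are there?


Input: addddeddb
Scanning for consecutive runs:
  Group 1: 'a' x 1 (positions 0-0)
  Group 2: 'd' x 4 (positions 1-4)
  Group 3: 'e' x 1 (positions 5-5)
  Group 4: 'd' x 2 (positions 6-7)
  Group 5: 'b' x 1 (positions 8-8)
Total groups: 5

5


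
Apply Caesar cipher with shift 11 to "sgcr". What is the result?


Caesar cipher: shift "sgcr" by 11
  's' (pos 18) + 11 = pos 3 = 'd'
  'g' (pos 6) + 11 = pos 17 = 'r'
  'c' (pos 2) + 11 = pos 13 = 'n'
  'r' (pos 17) + 11 = pos 2 = 'c'
Result: drnc

drnc


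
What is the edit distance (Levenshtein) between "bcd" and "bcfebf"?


Computing edit distance: "bcd" -> "bcfebf"
DP table:
           b    c    f    e    b    f
      0    1    2    3    4    5    6
  b   1    0    1    2    3    4    5
  c   2    1    0    1    2    3    4
  d   3    2    1    1    2    3    4
Edit distance = dp[3][6] = 4

4


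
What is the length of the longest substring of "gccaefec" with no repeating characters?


Input: "gccaefec"
Sliding window (track last position of each char):
  Position 0 ('g'): window [0,0] length 1 -- new best
  Position 1 ('c'): window [0,1] length 2 -- new best
  Position 2 ('c'): repeat (last at 1), move window start to 2
  Position 2 ('c'): window [2,2] length 1
  Position 3 ('a'): window [2,3] length 2
  Position 4 ('e'): window [2,4] length 3 -- new best
  Position 5 ('f'): window [2,5] length 4 -- new best
  Position 6 ('e'): repeat (last at 4), move window start to 5
  Position 6 ('e'): window [5,6] length 2
  Position 7 ('c'): window [5,7] length 3
Longest substring with no repeats: "caef" with length 4

4


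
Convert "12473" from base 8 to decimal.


Input: "12473" in base 8
Positional expansion:
  Digit '1' (value 1) x 8^4 = 4096
  Digit '2' (value 2) x 8^3 = 1024
  Digit '4' (value 4) x 8^2 = 256
  Digit '7' (value 7) x 8^1 = 56
  Digit '3' (value 3) x 8^0 = 3
Sum = 5435

5435


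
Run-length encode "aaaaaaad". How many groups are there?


Input: aaaaaaad
Scanning for consecutive runs:
  Group 1: 'a' x 7 (positions 0-6)
  Group 2: 'd' x 1 (positions 7-7)
Total groups: 2

2


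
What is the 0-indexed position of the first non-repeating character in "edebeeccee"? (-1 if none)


Input: edebeeccee
Character frequencies:
  'b': 1
  'c': 2
  'd': 1
  'e': 6
Scanning left to right for freq == 1:
  Position 0 ('e'): freq=6, skip
  Position 1 ('d'): unique! => answer = 1

1


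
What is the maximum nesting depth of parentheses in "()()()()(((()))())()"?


Input: "()()()()(((()))())()"
Tracking depth:
  Position 0 '(': depth becomes 1
  Position 1 ')': depth becomes 0
  Position 2 '(': depth becomes 1
  Position 3 ')': depth becomes 0
  Position 4 '(': depth becomes 1
  Position 5 ')': depth becomes 0
  Position 6 '(': depth becomes 1
  Position 7 ')': depth becomes 0
  Position 8 '(': depth becomes 1
  Position 9 '(': depth becomes 2
  Position 10 '(': depth becomes 3
  Position 11 '(': depth becomes 4
  Position 12 ')': depth becomes 3
  Position 13 ')': depth becomes 2
  Position 14 ')': depth becomes 1
  Position 15 '(': depth becomes 2
  Position 16 ')': depth becomes 1
  Position 17 ')': depth becomes 0
  Position 18 '(': depth becomes 1
  Position 19 ')': depth becomes 0
Maximum depth reached: 4

4


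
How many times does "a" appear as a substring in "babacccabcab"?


Searching for "a" in "babacccabcab"
Scanning each position:
  Position 0: "b" => no
  Position 1: "a" => MATCH
  Position 2: "b" => no
  Position 3: "a" => MATCH
  Position 4: "c" => no
  Position 5: "c" => no
  Position 6: "c" => no
  Position 7: "a" => MATCH
  Position 8: "b" => no
  Position 9: "c" => no
  Position 10: "a" => MATCH
  Position 11: "b" => no
Total occurrences: 4

4


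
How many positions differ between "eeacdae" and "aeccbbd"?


Comparing "eeacdae" and "aeccbbd" position by position:
  Position 0: 'e' vs 'a' => DIFFER
  Position 1: 'e' vs 'e' => same
  Position 2: 'a' vs 'c' => DIFFER
  Position 3: 'c' vs 'c' => same
  Position 4: 'd' vs 'b' => DIFFER
  Position 5: 'a' vs 'b' => DIFFER
  Position 6: 'e' vs 'd' => DIFFER
Positions that differ: 5

5


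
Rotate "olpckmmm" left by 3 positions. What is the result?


Input: "olpckmmm", rotate left by 3
First 3 characters: "olp"
Remaining characters: "ckmmm"
Concatenate remaining + first: "ckmmm" + "olp" = "ckmmmolp"

ckmmmolp


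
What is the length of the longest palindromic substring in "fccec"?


Input: "fccec"
Checking substrings for palindromes:
  [2:5] "cec" (len 3) => palindrome
  [1:3] "cc" (len 2) => palindrome
Longest palindromic substring: "cec" with length 3

3


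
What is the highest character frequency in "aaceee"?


Input: aaceee
Character counts:
  'a': 2
  'c': 1
  'e': 3
Maximum frequency: 3

3


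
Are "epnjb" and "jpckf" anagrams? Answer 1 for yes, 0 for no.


Strings: "epnjb", "jpckf"
Sorted first:  bejnp
Sorted second: cfjkp
Differ at position 0: 'b' vs 'c' => not anagrams

0


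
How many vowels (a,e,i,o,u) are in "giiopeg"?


Input: giiopeg
Checking each character:
  'g' at position 0: consonant
  'i' at position 1: vowel (running total: 1)
  'i' at position 2: vowel (running total: 2)
  'o' at position 3: vowel (running total: 3)
  'p' at position 4: consonant
  'e' at position 5: vowel (running total: 4)
  'g' at position 6: consonant
Total vowels: 4

4


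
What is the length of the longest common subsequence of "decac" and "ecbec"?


LCS of "decac" and "ecbec"
DP table:
           e    c    b    e    c
      0    0    0    0    0    0
  d   0    0    0    0    0    0
  e   0    1    1    1    1    1
  c   0    1    2    2    2    2
  a   0    1    2    2    2    2
  c   0    1    2    2    2    3
LCS length = dp[5][5] = 3

3


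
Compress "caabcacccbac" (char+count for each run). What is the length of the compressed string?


Input: caabcacccbac
Runs:
  'c' x 1 => "c1"
  'a' x 2 => "a2"
  'b' x 1 => "b1"
  'c' x 1 => "c1"
  'a' x 1 => "a1"
  'c' x 3 => "c3"
  'b' x 1 => "b1"
  'a' x 1 => "a1"
  'c' x 1 => "c1"
Compressed: "c1a2b1c1a1c3b1a1c1"
Compressed length: 18

18


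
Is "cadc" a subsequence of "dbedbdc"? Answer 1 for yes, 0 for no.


Check if "cadc" is a subsequence of "dbedbdc"
Greedy scan:
  Position 0 ('d'): no match needed
  Position 1 ('b'): no match needed
  Position 2 ('e'): no match needed
  Position 3 ('d'): no match needed
  Position 4 ('b'): no match needed
  Position 5 ('d'): no match needed
  Position 6 ('c'): matches sub[0] = 'c'
Only matched 1/4 characters => not a subsequence

0


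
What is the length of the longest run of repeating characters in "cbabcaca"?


Input: "cbabcaca"
Scanning for longest run:
  Position 1 ('b'): new char, reset run to 1
  Position 2 ('a'): new char, reset run to 1
  Position 3 ('b'): new char, reset run to 1
  Position 4 ('c'): new char, reset run to 1
  Position 5 ('a'): new char, reset run to 1
  Position 6 ('c'): new char, reset run to 1
  Position 7 ('a'): new char, reset run to 1
Longest run: 'c' with length 1

1


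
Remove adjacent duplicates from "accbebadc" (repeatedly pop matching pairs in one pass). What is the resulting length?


Input: accbebadc
Stack-based adjacent duplicate removal:
  Read 'a': push. Stack: a
  Read 'c': push. Stack: ac
  Read 'c': matches stack top 'c' => pop. Stack: a
  Read 'b': push. Stack: ab
  Read 'e': push. Stack: abe
  Read 'b': push. Stack: abeb
  Read 'a': push. Stack: abeba
  Read 'd': push. Stack: abebad
  Read 'c': push. Stack: abebadc
Final stack: "abebadc" (length 7)

7


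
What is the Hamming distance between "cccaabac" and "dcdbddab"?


Comparing "cccaabac" and "dcdbddab" position by position:
  Position 0: 'c' vs 'd' => differ
  Position 1: 'c' vs 'c' => same
  Position 2: 'c' vs 'd' => differ
  Position 3: 'a' vs 'b' => differ
  Position 4: 'a' vs 'd' => differ
  Position 5: 'b' vs 'd' => differ
  Position 6: 'a' vs 'a' => same
  Position 7: 'c' vs 'b' => differ
Total differences (Hamming distance): 6

6


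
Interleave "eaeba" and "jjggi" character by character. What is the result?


Interleaving "eaeba" and "jjggi":
  Position 0: 'e' from first, 'j' from second => "ej"
  Position 1: 'a' from first, 'j' from second => "aj"
  Position 2: 'e' from first, 'g' from second => "eg"
  Position 3: 'b' from first, 'g' from second => "bg"
  Position 4: 'a' from first, 'i' from second => "ai"
Result: ejajegbgai

ejajegbgai


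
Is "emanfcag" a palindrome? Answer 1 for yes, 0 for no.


Input: emanfcag
Reversed: gacfname
  Compare pos 0 ('e') with pos 7 ('g'): MISMATCH
  Compare pos 1 ('m') with pos 6 ('a'): MISMATCH
  Compare pos 2 ('a') with pos 5 ('c'): MISMATCH
  Compare pos 3 ('n') with pos 4 ('f'): MISMATCH
Result: not a palindrome

0


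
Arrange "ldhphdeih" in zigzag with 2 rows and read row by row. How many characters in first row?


Zigzag "ldhphdeih" into 2 rows:
Placing characters:
  'l' => row 0
  'd' => row 1
  'h' => row 0
  'p' => row 1
  'h' => row 0
  'd' => row 1
  'e' => row 0
  'i' => row 1
  'h' => row 0
Rows:
  Row 0: "lhheh"
  Row 1: "dpdi"
First row length: 5

5


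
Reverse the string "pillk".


Input: pillk
Reading characters right to left:
  Position 4: 'k'
  Position 3: 'l'
  Position 2: 'l'
  Position 1: 'i'
  Position 0: 'p'
Reversed: kllip

kllip


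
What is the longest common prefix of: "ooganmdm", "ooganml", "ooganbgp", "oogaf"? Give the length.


Words: ooganmdm, ooganml, ooganbgp, oogaf
  Position 0: all 'o' => match
  Position 1: all 'o' => match
  Position 2: all 'g' => match
  Position 3: all 'a' => match
  Position 4: ('n', 'n', 'n', 'f') => mismatch, stop
LCP = "ooga" (length 4)

4


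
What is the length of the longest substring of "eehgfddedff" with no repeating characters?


Input: "eehgfddedff"
Sliding window (track last position of each char):
  Position 0 ('e'): window [0,0] length 1 -- new best
  Position 1 ('e'): repeat (last at 0), move window start to 1
  Position 1 ('e'): window [1,1] length 1
  Position 2 ('h'): window [1,2] length 2 -- new best
  Position 3 ('g'): window [1,3] length 3 -- new best
  Position 4 ('f'): window [1,4] length 4 -- new best
  Position 5 ('d'): window [1,5] length 5 -- new best
  Position 6 ('d'): repeat (last at 5), move window start to 6
  Position 6 ('d'): window [6,6] length 1
  Position 7 ('e'): window [6,7] length 2
  Position 8 ('d'): repeat (last at 6), move window start to 7
  Position 8 ('d'): window [7,8] length 2
  Position 9 ('f'): window [7,9] length 3
  Position 10 ('f'): repeat (last at 9), move window start to 10
  Position 10 ('f'): window [10,10] length 1
Longest substring with no repeats: "ehgfd" with length 5

5


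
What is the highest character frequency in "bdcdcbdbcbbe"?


Input: bdcdcbdbcbbe
Character counts:
  'b': 5
  'c': 3
  'd': 3
  'e': 1
Maximum frequency: 5

5


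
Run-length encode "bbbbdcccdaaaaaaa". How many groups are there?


Input: bbbbdcccdaaaaaaa
Scanning for consecutive runs:
  Group 1: 'b' x 4 (positions 0-3)
  Group 2: 'd' x 1 (positions 4-4)
  Group 3: 'c' x 3 (positions 5-7)
  Group 4: 'd' x 1 (positions 8-8)
  Group 5: 'a' x 7 (positions 9-15)
Total groups: 5

5


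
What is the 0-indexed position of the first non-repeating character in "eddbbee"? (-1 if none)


Input: eddbbee
Character frequencies:
  'b': 2
  'd': 2
  'e': 3
Scanning left to right for freq == 1:
  Position 0 ('e'): freq=3, skip
  Position 1 ('d'): freq=2, skip
  Position 2 ('d'): freq=2, skip
  Position 3 ('b'): freq=2, skip
  Position 4 ('b'): freq=2, skip
  Position 5 ('e'): freq=3, skip
  Position 6 ('e'): freq=3, skip
  No unique character found => answer = -1

-1


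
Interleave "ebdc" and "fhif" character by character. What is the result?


Interleaving "ebdc" and "fhif":
  Position 0: 'e' from first, 'f' from second => "ef"
  Position 1: 'b' from first, 'h' from second => "bh"
  Position 2: 'd' from first, 'i' from second => "di"
  Position 3: 'c' from first, 'f' from second => "cf"
Result: efbhdicf

efbhdicf


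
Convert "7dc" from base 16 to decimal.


Input: "7dc" in base 16
Positional expansion:
  Digit '7' (value 7) x 16^2 = 1792
  Digit 'd' (value 13) x 16^1 = 208
  Digit 'c' (value 12) x 16^0 = 12
Sum = 2012

2012


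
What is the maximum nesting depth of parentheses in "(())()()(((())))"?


Input: "(())()()(((())))"
Tracking depth:
  Position 0 '(': depth becomes 1
  Position 1 '(': depth becomes 2
  Position 2 ')': depth becomes 1
  Position 3 ')': depth becomes 0
  Position 4 '(': depth becomes 1
  Position 5 ')': depth becomes 0
  Position 6 '(': depth becomes 1
  Position 7 ')': depth becomes 0
  Position 8 '(': depth becomes 1
  Position 9 '(': depth becomes 2
  Position 10 '(': depth becomes 3
  Position 11 '(': depth becomes 4
  Position 12 ')': depth becomes 3
  Position 13 ')': depth becomes 2
  Position 14 ')': depth becomes 1
  Position 15 ')': depth becomes 0
Maximum depth reached: 4

4


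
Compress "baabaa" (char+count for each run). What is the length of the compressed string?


Input: baabaa
Runs:
  'b' x 1 => "b1"
  'a' x 2 => "a2"
  'b' x 1 => "b1"
  'a' x 2 => "a2"
Compressed: "b1a2b1a2"
Compressed length: 8

8


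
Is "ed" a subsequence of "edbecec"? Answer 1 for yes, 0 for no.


Check if "ed" is a subsequence of "edbecec"
Greedy scan:
  Position 0 ('e'): matches sub[0] = 'e'
  Position 1 ('d'): matches sub[1] = 'd'
  Position 2 ('b'): no match needed
  Position 3 ('e'): no match needed
  Position 4 ('c'): no match needed
  Position 5 ('e'): no match needed
  Position 6 ('c'): no match needed
All 2 characters matched => is a subsequence

1


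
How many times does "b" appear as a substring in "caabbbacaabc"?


Searching for "b" in "caabbbacaabc"
Scanning each position:
  Position 0: "c" => no
  Position 1: "a" => no
  Position 2: "a" => no
  Position 3: "b" => MATCH
  Position 4: "b" => MATCH
  Position 5: "b" => MATCH
  Position 6: "a" => no
  Position 7: "c" => no
  Position 8: "a" => no
  Position 9: "a" => no
  Position 10: "b" => MATCH
  Position 11: "c" => no
Total occurrences: 4

4


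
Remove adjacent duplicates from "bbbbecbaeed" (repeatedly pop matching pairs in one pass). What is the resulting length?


Input: bbbbecbaeed
Stack-based adjacent duplicate removal:
  Read 'b': push. Stack: b
  Read 'b': matches stack top 'b' => pop. Stack: (empty)
  Read 'b': push. Stack: b
  Read 'b': matches stack top 'b' => pop. Stack: (empty)
  Read 'e': push. Stack: e
  Read 'c': push. Stack: ec
  Read 'b': push. Stack: ecb
  Read 'a': push. Stack: ecba
  Read 'e': push. Stack: ecbae
  Read 'e': matches stack top 'e' => pop. Stack: ecba
  Read 'd': push. Stack: ecbad
Final stack: "ecbad" (length 5)

5


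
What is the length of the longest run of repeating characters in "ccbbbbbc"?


Input: "ccbbbbbc"
Scanning for longest run:
  Position 1 ('c'): continues run of 'c', length=2
  Position 2 ('b'): new char, reset run to 1
  Position 3 ('b'): continues run of 'b', length=2
  Position 4 ('b'): continues run of 'b', length=3
  Position 5 ('b'): continues run of 'b', length=4
  Position 6 ('b'): continues run of 'b', length=5
  Position 7 ('c'): new char, reset run to 1
Longest run: 'b' with length 5

5


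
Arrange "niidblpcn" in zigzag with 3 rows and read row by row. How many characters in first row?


Zigzag "niidblpcn" into 3 rows:
Placing characters:
  'n' => row 0
  'i' => row 1
  'i' => row 2
  'd' => row 1
  'b' => row 0
  'l' => row 1
  'p' => row 2
  'c' => row 1
  'n' => row 0
Rows:
  Row 0: "nbn"
  Row 1: "idlc"
  Row 2: "ip"
First row length: 3

3


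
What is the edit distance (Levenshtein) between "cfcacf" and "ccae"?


Computing edit distance: "cfcacf" -> "ccae"
DP table:
           c    c    a    e
      0    1    2    3    4
  c   1    0    1    2    3
  f   2    1    1    2    3
  c   3    2    1    2    3
  a   4    3    2    1    2
  c   5    4    3    2    2
  f   6    5    4    3    3
Edit distance = dp[6][4] = 3

3


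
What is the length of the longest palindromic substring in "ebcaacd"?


Input: "ebcaacd"
Checking substrings for palindromes:
  [2:6] "caac" (len 4) => palindrome
  [3:5] "aa" (len 2) => palindrome
Longest palindromic substring: "caac" with length 4

4


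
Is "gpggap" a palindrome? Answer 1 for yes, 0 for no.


Input: gpggap
Reversed: paggpg
  Compare pos 0 ('g') with pos 5 ('p'): MISMATCH
  Compare pos 1 ('p') with pos 4 ('a'): MISMATCH
  Compare pos 2 ('g') with pos 3 ('g'): match
Result: not a palindrome

0


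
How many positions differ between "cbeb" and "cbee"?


Comparing "cbeb" and "cbee" position by position:
  Position 0: 'c' vs 'c' => same
  Position 1: 'b' vs 'b' => same
  Position 2: 'e' vs 'e' => same
  Position 3: 'b' vs 'e' => DIFFER
Positions that differ: 1

1


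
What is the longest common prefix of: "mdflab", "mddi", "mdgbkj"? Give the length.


Words: mdflab, mddi, mdgbkj
  Position 0: all 'm' => match
  Position 1: all 'd' => match
  Position 2: ('f', 'd', 'g') => mismatch, stop
LCP = "md" (length 2)

2


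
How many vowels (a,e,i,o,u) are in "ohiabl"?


Input: ohiabl
Checking each character:
  'o' at position 0: vowel (running total: 1)
  'h' at position 1: consonant
  'i' at position 2: vowel (running total: 2)
  'a' at position 3: vowel (running total: 3)
  'b' at position 4: consonant
  'l' at position 5: consonant
Total vowels: 3

3


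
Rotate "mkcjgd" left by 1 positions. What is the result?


Input: "mkcjgd", rotate left by 1
First 1 characters: "m"
Remaining characters: "kcjgd"
Concatenate remaining + first: "kcjgd" + "m" = "kcjgdm"

kcjgdm


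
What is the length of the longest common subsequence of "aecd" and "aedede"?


LCS of "aecd" and "aedede"
DP table:
           a    e    d    e    d    e
      0    0    0    0    0    0    0
  a   0    1    1    1    1    1    1
  e   0    1    2    2    2    2    2
  c   0    1    2    2    2    2    2
  d   0    1    2    3    3    3    3
LCS length = dp[4][6] = 3

3


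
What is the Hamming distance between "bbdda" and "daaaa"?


Comparing "bbdda" and "daaaa" position by position:
  Position 0: 'b' vs 'd' => differ
  Position 1: 'b' vs 'a' => differ
  Position 2: 'd' vs 'a' => differ
  Position 3: 'd' vs 'a' => differ
  Position 4: 'a' vs 'a' => same
Total differences (Hamming distance): 4

4


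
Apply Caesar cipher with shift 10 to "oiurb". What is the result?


Caesar cipher: shift "oiurb" by 10
  'o' (pos 14) + 10 = pos 24 = 'y'
  'i' (pos 8) + 10 = pos 18 = 's'
  'u' (pos 20) + 10 = pos 4 = 'e'
  'r' (pos 17) + 10 = pos 1 = 'b'
  'b' (pos 1) + 10 = pos 11 = 'l'
Result: ysebl

ysebl


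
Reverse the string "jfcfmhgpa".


Input: jfcfmhgpa
Reading characters right to left:
  Position 8: 'a'
  Position 7: 'p'
  Position 6: 'g'
  Position 5: 'h'
  Position 4: 'm'
  Position 3: 'f'
  Position 2: 'c'
  Position 1: 'f'
  Position 0: 'j'
Reversed: apghmfcfj

apghmfcfj


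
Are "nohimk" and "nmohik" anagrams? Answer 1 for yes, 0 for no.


Strings: "nohimk", "nmohik"
Sorted first:  hikmno
Sorted second: hikmno
Sorted forms match => anagrams

1


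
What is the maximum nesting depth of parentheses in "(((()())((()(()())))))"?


Input: "(((()())((()(()())))))"
Tracking depth:
  Position 0 '(': depth becomes 1
  Position 1 '(': depth becomes 2
  Position 2 '(': depth becomes 3
  Position 3 '(': depth becomes 4
  Position 4 ')': depth becomes 3
  Position 5 '(': depth becomes 4
  Position 6 ')': depth becomes 3
  Position 7 ')': depth becomes 2
  Position 8 '(': depth becomes 3
  Position 9 '(': depth becomes 4
  Position 10 '(': depth becomes 5
  Position 11 ')': depth becomes 4
  Position 12 '(': depth becomes 5
  Position 13 '(': depth becomes 6
  Position 14 ')': depth becomes 5
  Position 15 '(': depth becomes 6
  Position 16 ')': depth becomes 5
  Position 17 ')': depth becomes 4
  Position 18 ')': depth becomes 3
  Position 19 ')': depth becomes 2
  Position 20 ')': depth becomes 1
  Position 21 ')': depth becomes 0
Maximum depth reached: 6

6


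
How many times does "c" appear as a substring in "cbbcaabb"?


Searching for "c" in "cbbcaabb"
Scanning each position:
  Position 0: "c" => MATCH
  Position 1: "b" => no
  Position 2: "b" => no
  Position 3: "c" => MATCH
  Position 4: "a" => no
  Position 5: "a" => no
  Position 6: "b" => no
  Position 7: "b" => no
Total occurrences: 2

2


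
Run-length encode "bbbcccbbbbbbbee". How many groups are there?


Input: bbbcccbbbbbbbee
Scanning for consecutive runs:
  Group 1: 'b' x 3 (positions 0-2)
  Group 2: 'c' x 3 (positions 3-5)
  Group 3: 'b' x 7 (positions 6-12)
  Group 4: 'e' x 2 (positions 13-14)
Total groups: 4

4


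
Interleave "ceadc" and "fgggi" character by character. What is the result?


Interleaving "ceadc" and "fgggi":
  Position 0: 'c' from first, 'f' from second => "cf"
  Position 1: 'e' from first, 'g' from second => "eg"
  Position 2: 'a' from first, 'g' from second => "ag"
  Position 3: 'd' from first, 'g' from second => "dg"
  Position 4: 'c' from first, 'i' from second => "ci"
Result: cfegagdgci

cfegagdgci


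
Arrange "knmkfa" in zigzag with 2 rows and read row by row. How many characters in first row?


Zigzag "knmkfa" into 2 rows:
Placing characters:
  'k' => row 0
  'n' => row 1
  'm' => row 0
  'k' => row 1
  'f' => row 0
  'a' => row 1
Rows:
  Row 0: "kmf"
  Row 1: "nka"
First row length: 3

3


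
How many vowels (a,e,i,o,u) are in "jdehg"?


Input: jdehg
Checking each character:
  'j' at position 0: consonant
  'd' at position 1: consonant
  'e' at position 2: vowel (running total: 1)
  'h' at position 3: consonant
  'g' at position 4: consonant
Total vowels: 1

1


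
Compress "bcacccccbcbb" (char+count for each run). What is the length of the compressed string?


Input: bcacccccbcbb
Runs:
  'b' x 1 => "b1"
  'c' x 1 => "c1"
  'a' x 1 => "a1"
  'c' x 5 => "c5"
  'b' x 1 => "b1"
  'c' x 1 => "c1"
  'b' x 2 => "b2"
Compressed: "b1c1a1c5b1c1b2"
Compressed length: 14

14


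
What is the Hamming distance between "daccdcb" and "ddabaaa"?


Comparing "daccdcb" and "ddabaaa" position by position:
  Position 0: 'd' vs 'd' => same
  Position 1: 'a' vs 'd' => differ
  Position 2: 'c' vs 'a' => differ
  Position 3: 'c' vs 'b' => differ
  Position 4: 'd' vs 'a' => differ
  Position 5: 'c' vs 'a' => differ
  Position 6: 'b' vs 'a' => differ
Total differences (Hamming distance): 6

6


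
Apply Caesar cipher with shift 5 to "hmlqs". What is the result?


Caesar cipher: shift "hmlqs" by 5
  'h' (pos 7) + 5 = pos 12 = 'm'
  'm' (pos 12) + 5 = pos 17 = 'r'
  'l' (pos 11) + 5 = pos 16 = 'q'
  'q' (pos 16) + 5 = pos 21 = 'v'
  's' (pos 18) + 5 = pos 23 = 'x'
Result: mrqvx

mrqvx


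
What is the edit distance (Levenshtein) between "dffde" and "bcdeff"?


Computing edit distance: "dffde" -> "bcdeff"
DP table:
           b    c    d    e    f    f
      0    1    2    3    4    5    6
  d   1    1    2    2    3    4    5
  f   2    2    2    3    3    3    4
  f   3    3    3    3    4    3    3
  d   4    4    4    3    4    4    4
  e   5    5    5    4    3    4    5
Edit distance = dp[5][6] = 5

5


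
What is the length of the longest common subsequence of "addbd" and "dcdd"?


LCS of "addbd" and "dcdd"
DP table:
           d    c    d    d
      0    0    0    0    0
  a   0    0    0    0    0
  d   0    1    1    1    1
  d   0    1    1    2    2
  b   0    1    1    2    2
  d   0    1    1    2    3
LCS length = dp[5][4] = 3

3


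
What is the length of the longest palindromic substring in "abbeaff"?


Input: "abbeaff"
Checking substrings for palindromes:
  [1:3] "bb" (len 2) => palindrome
  [5:7] "ff" (len 2) => palindrome
Longest palindromic substring: "bb" with length 2

2


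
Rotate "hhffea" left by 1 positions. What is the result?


Input: "hhffea", rotate left by 1
First 1 characters: "h"
Remaining characters: "hffea"
Concatenate remaining + first: "hffea" + "h" = "hffeah"

hffeah


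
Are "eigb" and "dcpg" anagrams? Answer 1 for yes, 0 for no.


Strings: "eigb", "dcpg"
Sorted first:  begi
Sorted second: cdgp
Differ at position 0: 'b' vs 'c' => not anagrams

0


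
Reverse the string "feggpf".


Input: feggpf
Reading characters right to left:
  Position 5: 'f'
  Position 4: 'p'
  Position 3: 'g'
  Position 2: 'g'
  Position 1: 'e'
  Position 0: 'f'
Reversed: fpggef

fpggef


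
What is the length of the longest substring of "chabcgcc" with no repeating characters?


Input: "chabcgcc"
Sliding window (track last position of each char):
  Position 0 ('c'): window [0,0] length 1 -- new best
  Position 1 ('h'): window [0,1] length 2 -- new best
  Position 2 ('a'): window [0,2] length 3 -- new best
  Position 3 ('b'): window [0,3] length 4 -- new best
  Position 4 ('c'): repeat (last at 0), move window start to 1
  Position 4 ('c'): window [1,4] length 4
  Position 5 ('g'): window [1,5] length 5 -- new best
  Position 6 ('c'): repeat (last at 4), move window start to 5
  Position 6 ('c'): window [5,6] length 2
  Position 7 ('c'): repeat (last at 6), move window start to 7
  Position 7 ('c'): window [7,7] length 1
Longest substring with no repeats: "habcg" with length 5

5


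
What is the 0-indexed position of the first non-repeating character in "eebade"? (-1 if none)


Input: eebade
Character frequencies:
  'a': 1
  'b': 1
  'd': 1
  'e': 3
Scanning left to right for freq == 1:
  Position 0 ('e'): freq=3, skip
  Position 1 ('e'): freq=3, skip
  Position 2 ('b'): unique! => answer = 2

2


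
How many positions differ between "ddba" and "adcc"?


Comparing "ddba" and "adcc" position by position:
  Position 0: 'd' vs 'a' => DIFFER
  Position 1: 'd' vs 'd' => same
  Position 2: 'b' vs 'c' => DIFFER
  Position 3: 'a' vs 'c' => DIFFER
Positions that differ: 3

3


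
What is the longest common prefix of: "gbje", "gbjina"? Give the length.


Words: gbje, gbjina
  Position 0: all 'g' => match
  Position 1: all 'b' => match
  Position 2: all 'j' => match
  Position 3: ('e', 'i') => mismatch, stop
LCP = "gbj" (length 3)

3


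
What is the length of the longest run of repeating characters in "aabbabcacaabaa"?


Input: "aabbabcacaabaa"
Scanning for longest run:
  Position 1 ('a'): continues run of 'a', length=2
  Position 2 ('b'): new char, reset run to 1
  Position 3 ('b'): continues run of 'b', length=2
  Position 4 ('a'): new char, reset run to 1
  Position 5 ('b'): new char, reset run to 1
  Position 6 ('c'): new char, reset run to 1
  Position 7 ('a'): new char, reset run to 1
  Position 8 ('c'): new char, reset run to 1
  Position 9 ('a'): new char, reset run to 1
  Position 10 ('a'): continues run of 'a', length=2
  Position 11 ('b'): new char, reset run to 1
  Position 12 ('a'): new char, reset run to 1
  Position 13 ('a'): continues run of 'a', length=2
Longest run: 'a' with length 2

2


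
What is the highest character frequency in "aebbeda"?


Input: aebbeda
Character counts:
  'a': 2
  'b': 2
  'd': 1
  'e': 2
Maximum frequency: 2

2


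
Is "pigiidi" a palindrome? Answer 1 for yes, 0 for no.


Input: pigiidi
Reversed: idiigip
  Compare pos 0 ('p') with pos 6 ('i'): MISMATCH
  Compare pos 1 ('i') with pos 5 ('d'): MISMATCH
  Compare pos 2 ('g') with pos 4 ('i'): MISMATCH
Result: not a palindrome

0


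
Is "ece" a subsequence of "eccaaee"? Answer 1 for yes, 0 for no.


Check if "ece" is a subsequence of "eccaaee"
Greedy scan:
  Position 0 ('e'): matches sub[0] = 'e'
  Position 1 ('c'): matches sub[1] = 'c'
  Position 2 ('c'): no match needed
  Position 3 ('a'): no match needed
  Position 4 ('a'): no match needed
  Position 5 ('e'): matches sub[2] = 'e'
  Position 6 ('e'): no match needed
All 3 characters matched => is a subsequence

1


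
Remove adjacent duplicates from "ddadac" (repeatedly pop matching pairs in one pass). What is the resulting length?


Input: ddadac
Stack-based adjacent duplicate removal:
  Read 'd': push. Stack: d
  Read 'd': matches stack top 'd' => pop. Stack: (empty)
  Read 'a': push. Stack: a
  Read 'd': push. Stack: ad
  Read 'a': push. Stack: ada
  Read 'c': push. Stack: adac
Final stack: "adac" (length 4)

4


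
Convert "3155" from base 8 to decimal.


Input: "3155" in base 8
Positional expansion:
  Digit '3' (value 3) x 8^3 = 1536
  Digit '1' (value 1) x 8^2 = 64
  Digit '5' (value 5) x 8^1 = 40
  Digit '5' (value 5) x 8^0 = 5
Sum = 1645

1645


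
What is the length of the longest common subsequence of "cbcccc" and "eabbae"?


LCS of "cbcccc" and "eabbae"
DP table:
           e    a    b    b    a    e
      0    0    0    0    0    0    0
  c   0    0    0    0    0    0    0
  b   0    0    0    1    1    1    1
  c   0    0    0    1    1    1    1
  c   0    0    0    1    1    1    1
  c   0    0    0    1    1    1    1
  c   0    0    0    1    1    1    1
LCS length = dp[6][6] = 1

1


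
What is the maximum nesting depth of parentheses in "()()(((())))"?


Input: "()()(((())))"
Tracking depth:
  Position 0 '(': depth becomes 1
  Position 1 ')': depth becomes 0
  Position 2 '(': depth becomes 1
  Position 3 ')': depth becomes 0
  Position 4 '(': depth becomes 1
  Position 5 '(': depth becomes 2
  Position 6 '(': depth becomes 3
  Position 7 '(': depth becomes 4
  Position 8 ')': depth becomes 3
  Position 9 ')': depth becomes 2
  Position 10 ')': depth becomes 1
  Position 11 ')': depth becomes 0
Maximum depth reached: 4

4


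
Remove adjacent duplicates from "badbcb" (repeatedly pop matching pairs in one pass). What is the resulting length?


Input: badbcb
Stack-based adjacent duplicate removal:
  Read 'b': push. Stack: b
  Read 'a': push. Stack: ba
  Read 'd': push. Stack: bad
  Read 'b': push. Stack: badb
  Read 'c': push. Stack: badbc
  Read 'b': push. Stack: badbcb
Final stack: "badbcb" (length 6)

6


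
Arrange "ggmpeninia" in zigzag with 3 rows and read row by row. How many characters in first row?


Zigzag "ggmpeninia" into 3 rows:
Placing characters:
  'g' => row 0
  'g' => row 1
  'm' => row 2
  'p' => row 1
  'e' => row 0
  'n' => row 1
  'i' => row 2
  'n' => row 1
  'i' => row 0
  'a' => row 1
Rows:
  Row 0: "gei"
  Row 1: "gpnna"
  Row 2: "mi"
First row length: 3

3


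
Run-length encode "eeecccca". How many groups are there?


Input: eeecccca
Scanning for consecutive runs:
  Group 1: 'e' x 3 (positions 0-2)
  Group 2: 'c' x 4 (positions 3-6)
  Group 3: 'a' x 1 (positions 7-7)
Total groups: 3

3
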